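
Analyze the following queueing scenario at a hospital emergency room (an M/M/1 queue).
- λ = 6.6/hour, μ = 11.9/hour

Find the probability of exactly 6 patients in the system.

ρ = λ/μ = 6.6/11.9 = 0.5546
P(n) = (1-ρ)ρⁿ
P(6) = (1-0.5546) × 0.5546^6
P(6) = 0.4454 × 0.02910
P(6) = 0.01296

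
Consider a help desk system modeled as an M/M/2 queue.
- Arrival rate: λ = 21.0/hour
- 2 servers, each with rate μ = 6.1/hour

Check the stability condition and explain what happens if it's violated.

Stability requires ρ = λ/(cμ) < 1
ρ = 21.0/(2 × 6.1) = 21.0/12.20 = 1.7213
Since 1.7213 ≥ 1, the system is UNSTABLE.
Need c > λ/μ = 21.0/6.1 = 3.44.
Minimum servers needed: c = 4.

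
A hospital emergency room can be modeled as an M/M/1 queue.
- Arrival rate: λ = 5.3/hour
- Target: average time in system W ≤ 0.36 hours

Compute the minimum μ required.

For M/M/1: W = 1/(μ-λ)
Need W ≤ 0.36, so 1/(μ-λ) ≤ 0.36
μ - λ ≥ 1/0.36 = 2.7778
μ ≥ 5.3 + 2.7778 = 8.0778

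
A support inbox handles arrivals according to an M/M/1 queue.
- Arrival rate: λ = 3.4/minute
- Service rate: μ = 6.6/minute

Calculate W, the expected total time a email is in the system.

First, compute utilization: ρ = λ/μ = 3.4/6.6 = 0.5152
For M/M/1: W = 1/(μ-λ)
W = 1/(6.6-3.4) = 1/3.20
W = 0.3125 minutes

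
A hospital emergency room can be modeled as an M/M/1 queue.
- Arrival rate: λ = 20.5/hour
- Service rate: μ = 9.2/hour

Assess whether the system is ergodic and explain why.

Stability requires ρ = λ/(cμ) < 1
ρ = 20.5/(1 × 9.2) = 20.5/9.20 = 2.2283
Since 2.2283 ≥ 1, the system is UNSTABLE.
Queue grows without bound. Need μ > λ = 20.5.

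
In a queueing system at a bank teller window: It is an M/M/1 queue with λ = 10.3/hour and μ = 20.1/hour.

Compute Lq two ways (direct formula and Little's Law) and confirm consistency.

Method 1 (direct): Lq = λ²/(μ(μ-λ)) = 106.09/(20.1 × 9.80) = 0.5386

Method 2 (Little's Law):
W = 1/(μ-λ) = 1/9.80 = 0.10204
Wq = W - 1/μ = 0.10204 - 0.049751 = 0.05229
Lq = λWq = 10.3 × 0.05229 = 0.5386 ✔ (matches Method 1)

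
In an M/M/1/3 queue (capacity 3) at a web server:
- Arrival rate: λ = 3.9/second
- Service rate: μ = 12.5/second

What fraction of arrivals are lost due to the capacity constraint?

ρ = λ/μ = 3.9/12.5 = 0.3120
P₀ = (1-ρ)/(1-ρ^(K+1)) = (1-0.3120)/(1-0.3120^4) = 0.6880/0.9905 = 0.6946
P_K = P₀×ρ^K = 0.6946 × 0.3120^3 = 0.6946 × 0.03037 = 0.02110
Blocking probability = 2.11%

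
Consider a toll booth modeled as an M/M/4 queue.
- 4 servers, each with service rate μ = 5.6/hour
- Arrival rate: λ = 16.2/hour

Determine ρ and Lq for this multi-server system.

Traffic intensity: ρ = λ/(cμ) = 16.2/(4×5.6) = 0.7232
Since ρ = 0.7232 < 1, system is stable.
Offered load a = λ/μ = cρ = 16.2/5.6 = 2.8929
P₀ = [ Σₙ₌₀^3 aⁿ/n! + a^4/(4!(1-ρ)) ]⁻¹
Σ = a^0/0! + a^1/1! + a^2/2! + a^3/3! = 1.00000 + 2.89286 + 4.18431 + 4.03487 = 12.1120
a^4/(4!(1-ρ)) = 70.0338/(24 × 0.276786) = 10.5427
P₀ = 1/(12.1120 + 10.5427) = 0.04414
Lq = P₀·a^4·ρ / (4!(1-ρ)²) = 0.044141 × 70.0338 × 0.72321 / (24 × 0.076610) = 1.2160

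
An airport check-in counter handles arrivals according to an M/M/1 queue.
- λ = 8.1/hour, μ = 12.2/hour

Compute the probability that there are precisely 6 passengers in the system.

ρ = λ/μ = 8.1/12.2 = 0.663934
P(n) = (1-ρ)ρⁿ
P(6) = (1-0.663934) × 0.663934^6
P(6) = 0.3361 × 0.08565
P(6) = 0.02879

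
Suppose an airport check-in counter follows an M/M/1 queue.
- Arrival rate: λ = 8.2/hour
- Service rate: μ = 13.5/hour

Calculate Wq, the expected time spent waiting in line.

First, compute utilization: ρ = λ/μ = 8.2/13.5 = 0.6074
For M/M/1: Wq = λ/(μ(μ-λ))
Wq = 8.2/(13.5 × (13.5-8.2))
Wq = 8.2/(13.5 × 5.30)
Wq = 0.1146 hours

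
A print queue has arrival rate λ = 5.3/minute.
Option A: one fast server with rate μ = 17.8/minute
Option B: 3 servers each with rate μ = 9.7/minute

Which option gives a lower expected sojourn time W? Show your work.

Option A: single server μ = 17.8 (M/M/1)
  ρ_A = 5.3/17.8 = 0.2978
  W_A = 1/(μ-λ) = 1/(17.8-5.3) = 1/12.50 = 0.08000

Option B: 3 servers μ = 9.7 (M/M/3)
  ρ_B = λ/(cμ) = 5.3/(3×9.7) = 0.1821
  Offered load a = λ/μ = cρ = 5.3/9.7 = 0.5464
  P₀ = [ Σₙ₌₀^2 aⁿ/n! + a^3/(3!(1-ρ)) ]⁻¹
  Σ = a^0/0! + a^1/1! + a^2/2! = 1.0000 + 0.5464 + 0.1493 = 1.6957
  a^3/(3!(1-ρ)) = 0.1631/(6 × 0.8179) = 0.03324
  P₀ = 1/(1.6957 + 0.03324) = 0.5784
  Lq = P₀·a^3·ρ / (3!(1-ρ)²) = 0.57840 × 0.16312 × 0.18213 / (6 × 0.66891) = 0.004282
  Wq_B = Lq/λ = 0.0042816/5.3 = 0.0008078
  W_B = Wq_B + 1/μ = 0.0008078 + 0.1031 = 0.1039

Since W_A = 0.08000 < W_B = 0.1039, Option A (single fast server) has the shorter time in system.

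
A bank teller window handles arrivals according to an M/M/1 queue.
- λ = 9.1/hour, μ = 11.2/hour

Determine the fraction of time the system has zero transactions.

ρ = λ/μ = 9.1/11.2 = 0.8125
P(0) = 1 - ρ = 1 - 0.8125 = 0.1875
The server is idle 18.75% of the time.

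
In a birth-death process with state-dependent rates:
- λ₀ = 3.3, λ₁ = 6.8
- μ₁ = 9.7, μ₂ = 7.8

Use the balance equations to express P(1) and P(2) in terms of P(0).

Balance equations:
State 0: λ₀P₀ = μ₁P₁ → P₁ = (λ₀/μ₁)P₀ = (3.3/9.7)P₀ = 0.3402P₀
State 1: P₂ = (λ₀λ₁)/(μ₁μ₂)P₀ = (3.3×6.8)/(9.7×7.8)P₀ = 0.2966P₀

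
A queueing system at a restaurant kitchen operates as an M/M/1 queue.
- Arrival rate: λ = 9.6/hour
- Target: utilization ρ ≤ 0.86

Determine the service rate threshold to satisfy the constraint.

ρ = λ/μ, so μ = λ/ρ
μ ≥ 9.6/0.86 = 11.1628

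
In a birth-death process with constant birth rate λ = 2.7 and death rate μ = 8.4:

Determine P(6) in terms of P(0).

For constant rates: P(n)/P(0) = (λ/μ)^n
P(6)/P(0) = (2.7/8.4)^6 = 0.32143^6 = 0.001103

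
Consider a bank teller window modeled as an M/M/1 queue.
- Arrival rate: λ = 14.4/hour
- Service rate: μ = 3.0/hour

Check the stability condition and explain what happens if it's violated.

Stability requires ρ = λ/(cμ) < 1
ρ = 14.4/(1 × 3.0) = 14.4/3.00 = 4.8000
Since 4.8000 ≥ 1, the system is UNSTABLE.
Queue grows without bound. Need μ > λ = 14.4.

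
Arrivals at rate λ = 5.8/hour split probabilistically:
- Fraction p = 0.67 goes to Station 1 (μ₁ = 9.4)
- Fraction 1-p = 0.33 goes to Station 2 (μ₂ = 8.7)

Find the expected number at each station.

Effective rates: λ₁ = 5.8×0.67 = 3.886, λ₂ = 5.8×0.33 = 1.914
Station 1: ρ₁ = 3.886/9.4 = 0.413404, L₁ = ρ₁/(1-ρ₁) = 0.413404/(1-0.413404) = 0.7048
Station 2: ρ₂ = 1.914/8.7 = 0.2200, L₂ = ρ₂/(1-ρ₂) = 0.2200/(1-0.2200) = 0.2821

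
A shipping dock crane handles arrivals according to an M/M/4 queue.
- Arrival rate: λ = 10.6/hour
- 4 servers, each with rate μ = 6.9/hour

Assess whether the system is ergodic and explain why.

Stability requires ρ = λ/(cμ) < 1
ρ = 10.6/(4 × 6.9) = 10.6/27.60 = 0.3841
Since 0.3841 < 1, the system is STABLE.
The servers are busy 38.41% of the time.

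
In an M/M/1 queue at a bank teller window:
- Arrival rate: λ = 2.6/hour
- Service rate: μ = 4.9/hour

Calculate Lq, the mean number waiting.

ρ = λ/μ = 2.6/4.9 = 0.5306
For M/M/1: Lq = λ²/(μ(μ-λ))
Lq = 6.76/(4.9 × 2.30)
Lq = 0.5998 transactions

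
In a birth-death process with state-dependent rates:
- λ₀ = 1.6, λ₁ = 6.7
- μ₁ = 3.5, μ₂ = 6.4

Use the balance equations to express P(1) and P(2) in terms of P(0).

Balance equations:
State 0: λ₀P₀ = μ₁P₁ → P₁ = (λ₀/μ₁)P₀ = (1.6/3.5)P₀ = 0.4571P₀
State 1: P₂ = (λ₀λ₁)/(μ₁μ₂)P₀ = (1.6×6.7)/(3.5×6.4)P₀ = 0.4786P₀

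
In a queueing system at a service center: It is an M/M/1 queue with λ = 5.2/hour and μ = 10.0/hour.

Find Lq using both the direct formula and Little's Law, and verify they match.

Method 1 (direct): Lq = λ²/(μ(μ-λ)) = 27.04/(10.0 × 4.80) = 0.5633

Method 2 (Little's Law):
W = 1/(μ-λ) = 1/4.80 = 0.20833
Wq = W - 1/μ = 0.20833 - 0.10000 = 0.10833
Lq = λWq = 5.2 × 0.10833 = 0.5633 ✔ (matches Method 1)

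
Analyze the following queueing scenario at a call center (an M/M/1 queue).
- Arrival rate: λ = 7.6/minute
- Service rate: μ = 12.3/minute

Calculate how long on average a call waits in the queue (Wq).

First, compute utilization: ρ = λ/μ = 7.6/12.3 = 0.6179
For M/M/1: Wq = λ/(μ(μ-λ))
Wq = 7.6/(12.3 × (12.3-7.6))
Wq = 7.6/(12.3 × 4.70)
Wq = 0.1315 minutes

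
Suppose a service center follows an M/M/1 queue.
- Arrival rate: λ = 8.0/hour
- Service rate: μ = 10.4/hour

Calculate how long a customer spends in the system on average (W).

First, compute utilization: ρ = λ/μ = 8.0/10.4 = 0.7692
For M/M/1: W = 1/(μ-λ)
W = 1/(10.4-8.0) = 1/2.40
W = 0.4167 hours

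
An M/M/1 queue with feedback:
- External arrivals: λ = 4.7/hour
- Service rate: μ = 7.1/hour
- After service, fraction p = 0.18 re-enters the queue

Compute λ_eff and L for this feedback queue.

Effective arrival rate: λ_eff = λ/(1-p) = 4.7/(1-0.18) = 4.7/0.82 = 5.7317
ρ = λ_eff/μ = 5.7317/7.1 = 0.80728
L = ρ/(1-ρ) = 0.80728/(1-0.80728) = 4.1889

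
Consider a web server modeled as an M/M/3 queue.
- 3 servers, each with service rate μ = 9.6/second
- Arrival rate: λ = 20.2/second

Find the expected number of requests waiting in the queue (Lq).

Traffic intensity: ρ = λ/(cμ) = 20.2/(3×9.6) = 0.7014
Since ρ = 0.7014 < 1, system is stable.
Offered load a = λ/μ = cρ = 20.2/9.6 = 2.1042
P₀ = [ Σₙ₌₀^2 aⁿ/n! + a^3/(3!(1-ρ)) ]⁻¹
Σ = a^0/0! + a^1/1! + a^2/2! = 1.00000 + 2.10417 + 2.21376 = 5.3179
a^3/(3!(1-ρ)) = 9.3162/(6 × 0.29861) = 5.1998
P₀ = 1/(5.3179 + 5.1998) = 0.09508
Lq = P₀·a^3·ρ / (3!(1-ρ)²) = 0.09508 × 9.3162 × 0.7014 / (6 × 0.08917) = 1.1612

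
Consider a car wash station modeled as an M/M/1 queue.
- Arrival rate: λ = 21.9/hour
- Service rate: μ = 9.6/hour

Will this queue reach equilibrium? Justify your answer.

Stability requires ρ = λ/(cμ) < 1
ρ = 21.9/(1 × 9.6) = 21.9/9.60 = 2.2812
Since 2.2812 ≥ 1, the system is UNSTABLE.
Queue grows without bound. Need μ > λ = 21.9.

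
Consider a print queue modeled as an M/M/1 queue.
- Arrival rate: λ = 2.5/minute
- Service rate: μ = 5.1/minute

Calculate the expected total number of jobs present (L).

ρ = λ/μ = 2.5/5.1 = 0.4902
For M/M/1: L = λ/(μ-λ)
L = 2.5/(5.1-2.5) = 2.5/2.60
L = 0.9615 jobs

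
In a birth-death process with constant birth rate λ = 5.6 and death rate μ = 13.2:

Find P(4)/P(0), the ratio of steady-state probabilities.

For constant rates: P(n)/P(0) = (λ/μ)^n
P(4)/P(0) = (5.6/13.2)^4 = 0.42424^4 = 0.03239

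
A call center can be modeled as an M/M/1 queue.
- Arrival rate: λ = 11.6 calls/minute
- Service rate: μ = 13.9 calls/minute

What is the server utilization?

Server utilization: ρ = λ/μ
ρ = 11.6/13.9 = 0.8345
The server is busy 83.45% of the time.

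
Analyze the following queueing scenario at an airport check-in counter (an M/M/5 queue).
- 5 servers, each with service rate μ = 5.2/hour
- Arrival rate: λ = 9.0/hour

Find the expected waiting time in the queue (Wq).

Traffic intensity: ρ = λ/(cμ) = 9.0/(5×5.2) = 0.3462
Since ρ = 0.3462 < 1, system is stable.
Offered load a = λ/μ = cρ = 9.0/5.2 = 1.7308
P₀ = [ Σₙ₌₀^4 aⁿ/n! + a^5/(5!(1-ρ)) ]⁻¹
Σ = a^0/0! + a^1/1! + a^2/2! + a^3/3! + a^4/4! = 1.00000 + 1.73077 + 1.49778 + 0.864104 + 0.373891 = 5.4665
a^5/(5!(1-ρ)) = 15.5309/(120 × 0.65385) = 0.1979
P₀ = 1/(5.4665 + 0.1979) = 0.1765
Lq = P₀·a^5·ρ / (5!(1-ρ)²) = 0.1765 × 15.5309 × 0.3462 / (120 × 0.4275) = 0.01850
Wq = Lq/λ = 0.01850/9.0 = 0.002056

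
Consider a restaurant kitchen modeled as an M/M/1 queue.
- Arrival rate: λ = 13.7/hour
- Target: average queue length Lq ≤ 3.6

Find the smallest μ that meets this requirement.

For M/M/1: Lq = λ²/(μ(μ-λ))
Need Lq ≤ 3.6, i.e. μ(μ-λ) ≥ λ²/3.6
μ² - 13.7μ - 187.69/3.6 ≥ 0  →  μ² - 13.7μ - 52.1361 ≥ 0
Quadratic formula (positive root): μ = [λ + √(λ² + 4×52.1361)]/2
Discriminant: 187.69 + 4×52.1361 = 396.2344, √396.2344 = 19.9056
μ ≥ (13.7 + 19.9056)/2 = 16.8028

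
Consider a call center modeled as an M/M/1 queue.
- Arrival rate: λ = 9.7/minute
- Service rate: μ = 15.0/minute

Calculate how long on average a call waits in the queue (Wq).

First, compute utilization: ρ = λ/μ = 9.7/15.0 = 0.6467
For M/M/1: Wq = λ/(μ(μ-λ))
Wq = 9.7/(15.0 × (15.0-9.7))
Wq = 9.7/(15.0 × 5.30)
Wq = 0.1220 minutes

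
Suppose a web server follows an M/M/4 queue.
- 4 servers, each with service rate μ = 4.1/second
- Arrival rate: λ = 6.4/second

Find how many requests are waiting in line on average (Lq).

Traffic intensity: ρ = λ/(cμ) = 6.4/(4×4.1) = 0.3902
Since ρ = 0.3902 < 1, system is stable.
Offered load a = λ/μ = cρ = 6.4/4.1 = 1.5610
P₀ = [ Σₙ₌₀^3 aⁿ/n! + a^4/(4!(1-ρ)) ]⁻¹
Σ = a^0/0! + a^1/1! + a^2/2! + a^3/3! = 1.0000 + 1.5610 + 1.2183 + 0.6339 = 4.4132
a^4/(4!(1-ρ)) = 5.9372/(24 × 0.6098) = 0.4057
P₀ = 1/(4.4132 + 0.4057) = 0.2075
Lq = P₀·a^4·ρ / (4!(1-ρ)²) = 0.20751 × 5.9372 × 0.39024 / (24 × 0.37180) = 0.05388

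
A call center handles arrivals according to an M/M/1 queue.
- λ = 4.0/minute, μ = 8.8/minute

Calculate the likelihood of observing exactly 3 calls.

ρ = λ/μ = 4.0/8.8 = 0.45455
P(n) = (1-ρ)ρⁿ
P(3) = (1-0.45455) × 0.45455^3
P(3) = 0.54545 × 0.093917
P(3) = 0.05123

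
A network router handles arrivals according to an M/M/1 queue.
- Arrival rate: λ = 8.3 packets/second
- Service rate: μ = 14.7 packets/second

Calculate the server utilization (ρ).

Server utilization: ρ = λ/μ
ρ = 8.3/14.7 = 0.5646
The server is busy 56.46% of the time.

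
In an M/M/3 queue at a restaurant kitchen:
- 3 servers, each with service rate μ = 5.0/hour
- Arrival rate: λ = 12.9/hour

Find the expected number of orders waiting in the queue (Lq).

Traffic intensity: ρ = λ/(cμ) = 12.9/(3×5.0) = 0.8600
Since ρ = 0.8600 < 1, system is stable.
Offered load a = λ/μ = cρ = 12.9/5.0 = 2.5800
P₀ = [ Σₙ₌₀^2 aⁿ/n! + a^3/(3!(1-ρ)) ]⁻¹
Σ = a^0/0! + a^1/1! + a^2/2! = 1.0000 + 2.5800 + 3.3282 = 6.9082
a^3/(3!(1-ρ)) = 17.17351/(6 × 0.1400000) = 20.4447
P₀ = 1/(6.9082 + 20.4447) = 0.03656
Lq = P₀·a^3·ρ / (3!(1-ρ)²) = 0.036559 × 17.1735 × 0.86000 / (6 × 0.019600) = 4.5914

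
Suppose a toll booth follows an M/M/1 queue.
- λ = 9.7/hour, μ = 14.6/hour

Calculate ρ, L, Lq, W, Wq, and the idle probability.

Step 1: ρ = λ/μ = 9.7/14.6 = 0.6644
Step 2: L = λ/(μ-λ) = 9.7/4.90 = 1.9796
Step 3: Lq = λ²/(μ(μ-λ)) = 94.09/(14.6×4.90) = 1.3152
Step 4: W = 1/(μ-λ) = 1/4.90 = 0.20408
Step 5: Wq = λ/(μ(μ-λ)) = 9.7/(14.6×4.90) = 0.1356
Step 6: P(0) = 1-ρ = 0.3356
Verify: L = λW = 9.7×0.20408 = 1.9796 ✔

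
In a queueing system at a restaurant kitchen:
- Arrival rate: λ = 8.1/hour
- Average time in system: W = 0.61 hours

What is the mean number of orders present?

Little's Law: L = λW
L = 8.1 × 0.61 = 4.9410 orders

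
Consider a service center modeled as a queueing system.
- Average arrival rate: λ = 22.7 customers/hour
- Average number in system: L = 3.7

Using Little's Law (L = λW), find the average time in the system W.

Little's Law: L = λW, so W = L/λ
W = 3.7/22.7 = 0.1630 hours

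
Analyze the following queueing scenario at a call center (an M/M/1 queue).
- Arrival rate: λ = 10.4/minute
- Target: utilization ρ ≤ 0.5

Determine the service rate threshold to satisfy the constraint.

ρ = λ/μ, so μ = λ/ρ
μ ≥ 10.4/0.5 = 20.8000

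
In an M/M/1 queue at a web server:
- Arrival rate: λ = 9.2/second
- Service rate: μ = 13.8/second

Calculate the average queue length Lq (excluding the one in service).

ρ = λ/μ = 9.2/13.8 = 0.6667
For M/M/1: Lq = λ²/(μ(μ-λ))
Lq = 84.64/(13.8 × 4.60)
Lq = 1.3333 requests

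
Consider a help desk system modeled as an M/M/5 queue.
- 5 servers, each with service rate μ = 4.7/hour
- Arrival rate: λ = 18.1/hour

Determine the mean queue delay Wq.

Traffic intensity: ρ = λ/(cμ) = 18.1/(5×4.7) = 0.7702
Since ρ = 0.7702 < 1, system is stable.
Offered load a = λ/μ = cρ = 18.1/4.7 = 3.8511
P₀ = [ Σₙ₌₀^4 aⁿ/n! + a^5/(5!(1-ρ)) ]⁻¹
Σ = a^0/0! + a^1/1! + a^2/2! + a^3/3! + a^4/4! = 1.0000 + 3.8511 + 7.4153 + 9.5190 + 9.1646 = 30.9500
a^5/(5!(1-ρ)) = 847.03935/(120 × 0.22978723) = 30.7182
P₀ = 1/(30.9500 + 30.7182) = 0.01622
Lq = P₀·a^5·ρ / (5!(1-ρ)²) = 0.016216 × 847.0393 × 0.77021 / (120 × 0.052802) = 1.6696
Wq = Lq/λ = 1.6696/18.1 = 0.09224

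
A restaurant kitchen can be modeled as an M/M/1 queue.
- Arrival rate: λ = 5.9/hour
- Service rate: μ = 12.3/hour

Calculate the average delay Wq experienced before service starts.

First, compute utilization: ρ = λ/μ = 5.9/12.3 = 0.4797
For M/M/1: Wq = λ/(μ(μ-λ))
Wq = 5.9/(12.3 × (12.3-5.9))
Wq = 5.9/(12.3 × 6.40)
Wq = 0.07495 hours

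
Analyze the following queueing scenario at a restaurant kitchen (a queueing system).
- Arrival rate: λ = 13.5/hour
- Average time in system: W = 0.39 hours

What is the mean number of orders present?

Little's Law: L = λW
L = 13.5 × 0.39 = 5.2650 orders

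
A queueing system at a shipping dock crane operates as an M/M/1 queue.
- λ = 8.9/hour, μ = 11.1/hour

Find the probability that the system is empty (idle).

ρ = λ/μ = 8.9/11.1 = 0.8018
P(0) = 1 - ρ = 1 - 0.8018 = 0.1982
The server is idle 19.82% of the time.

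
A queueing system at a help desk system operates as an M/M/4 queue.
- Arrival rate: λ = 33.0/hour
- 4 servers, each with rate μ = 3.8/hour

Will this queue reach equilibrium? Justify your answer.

Stability requires ρ = λ/(cμ) < 1
ρ = 33.0/(4 × 3.8) = 33.0/15.20 = 2.1711
Since 2.1711 ≥ 1, the system is UNSTABLE.
Need c > λ/μ = 33.0/3.8 = 8.68.
Minimum servers needed: c = 9.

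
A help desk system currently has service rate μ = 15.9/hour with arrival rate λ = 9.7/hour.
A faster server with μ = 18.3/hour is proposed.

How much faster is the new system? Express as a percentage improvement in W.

System 1: ρ₁ = 9.7/15.9 = 0.6101, W₁ = 1/(15.9-9.7) = 0.16129
System 2: ρ₂ = 9.7/18.3 = 0.5301, W₂ = 1/(18.3-9.7) = 0.11628
Improvement: (W₁-W₂)/W₁ = (0.16129-0.11628)/0.16129 = 27.91%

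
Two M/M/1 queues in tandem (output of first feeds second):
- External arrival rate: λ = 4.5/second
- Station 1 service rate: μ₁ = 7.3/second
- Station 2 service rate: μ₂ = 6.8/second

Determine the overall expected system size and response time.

By Jackson's theorem, each station behaves as independent M/M/1.
Station 1: ρ₁ = 4.5/7.3 = 0.6164, L₁ = ρ₁/(1-ρ₁) = λ/(μ₁-λ) = 4.5/2.80 = 1.60714
Station 2: ρ₂ = 4.5/6.8 = 0.6618, L₂ = ρ₂/(1-ρ₂) = λ/(μ₂-λ) = 4.5/2.30 = 1.95652
Total: L = L₁ + L₂ = 1.60714 + 1.95652 = 3.5637
W = L/λ = 3.5637/4.5 = 0.7919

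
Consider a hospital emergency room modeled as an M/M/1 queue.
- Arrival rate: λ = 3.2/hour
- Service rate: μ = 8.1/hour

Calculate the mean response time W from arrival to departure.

First, compute utilization: ρ = λ/μ = 3.2/8.1 = 0.3951
For M/M/1: W = 1/(μ-λ)
W = 1/(8.1-3.2) = 1/4.90
W = 0.2041 hours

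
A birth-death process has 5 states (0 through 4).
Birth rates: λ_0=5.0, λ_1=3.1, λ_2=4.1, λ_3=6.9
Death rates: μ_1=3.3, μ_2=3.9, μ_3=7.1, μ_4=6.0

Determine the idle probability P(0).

Ratios P(n)/P(0) = (λ₀···λₙ₋₁)/(μ₁···μₙ):
P(1)/P(0) = (5.0)/(3.3) = 1.51515
P(2)/P(0) = (5.0×3.1)/(3.3×3.9) = 1.20435
P(3)/P(0) = (5.0×3.1×4.1)/(3.3×3.9×7.1) = 0.695470
P(4)/P(0) = (5.0×3.1×4.1×6.9)/(3.3×3.9×7.1×6.0) = 0.799791

Normalization: ∑ P(n) = 1
P(0) × (1.00000 + 1.51515 + 1.20435 + 0.695470 + 0.799791) = 1
P(0) × 5.2148 = 1
P(0) = 1/5.2148 = 0.1918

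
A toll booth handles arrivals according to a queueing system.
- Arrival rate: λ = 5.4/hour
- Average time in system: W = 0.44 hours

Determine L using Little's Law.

Little's Law: L = λW
L = 5.4 × 0.44 = 2.3760 vehicles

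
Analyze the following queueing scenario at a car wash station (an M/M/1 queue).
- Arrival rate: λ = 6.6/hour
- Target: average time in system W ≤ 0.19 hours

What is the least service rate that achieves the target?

For M/M/1: W = 1/(μ-λ)
Need W ≤ 0.19, so 1/(μ-λ) ≤ 0.19
μ - λ ≥ 1/0.19 = 5.2632
μ ≥ 6.6 + 5.2632 = 11.8632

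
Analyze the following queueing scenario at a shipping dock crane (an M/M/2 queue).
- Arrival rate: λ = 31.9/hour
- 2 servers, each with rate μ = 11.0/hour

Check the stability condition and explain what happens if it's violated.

Stability requires ρ = λ/(cμ) < 1
ρ = 31.9/(2 × 11.0) = 31.9/22.00 = 1.4500
Since 1.4500 ≥ 1, the system is UNSTABLE.
Need c > λ/μ = 31.9/11.0 = 2.90.
Minimum servers needed: c = 3.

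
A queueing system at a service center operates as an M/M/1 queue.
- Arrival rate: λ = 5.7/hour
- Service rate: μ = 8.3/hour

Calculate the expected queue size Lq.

ρ = λ/μ = 5.7/8.3 = 0.6867
For M/M/1: Lq = λ²/(μ(μ-λ))
Lq = 32.49/(8.3 × 2.60)
Lq = 1.5056 customers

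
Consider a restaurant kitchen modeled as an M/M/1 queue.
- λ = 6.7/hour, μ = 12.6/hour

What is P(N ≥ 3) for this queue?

ρ = λ/μ = 6.7/12.6 = 0.53175
P(N ≥ n) = ρⁿ
P(N ≥ 3) = 0.53175^3
P(N ≥ 3) = 0.1504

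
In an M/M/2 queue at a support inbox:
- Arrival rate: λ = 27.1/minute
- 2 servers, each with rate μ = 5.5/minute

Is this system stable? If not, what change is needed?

Stability requires ρ = λ/(cμ) < 1
ρ = 27.1/(2 × 5.5) = 27.1/11.00 = 2.4636
Since 2.4636 ≥ 1, the system is UNSTABLE.
Need c > λ/μ = 27.1/5.5 = 4.93.
Minimum servers needed: c = 5.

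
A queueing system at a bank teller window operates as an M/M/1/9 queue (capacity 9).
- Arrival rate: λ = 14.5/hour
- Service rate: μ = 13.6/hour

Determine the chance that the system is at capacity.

ρ = λ/μ = 14.5/13.6 = 1.066176
P₀ = (1-ρ)/(1-ρ^(K+1)) = (1-1.066176)/(1-1.066176^10) = -0.06618/-0.8980 = 0.07370
P_K = P₀×ρ^K = 0.07370 × 1.066176^9 = 0.07370 × 1.7802 = 0.1312
Blocking probability = 13.12%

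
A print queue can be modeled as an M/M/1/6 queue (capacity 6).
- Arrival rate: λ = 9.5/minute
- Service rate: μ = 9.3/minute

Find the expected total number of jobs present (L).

ρ = λ/μ = 9.5/9.3 = 1.0215
P₀ = (1-ρ)/(1-ρ^(K+1)) = (1-1.0215)/(1-1.0215^7) = -0.02150/-0.1606 = 0.1339
P_K = P₀×ρ^K = 0.1339 × 1.0215^6 = 0.1339 × 1.1361 = 0.1521
L = ρ[1 - (K+1)ρ^K + Kρ^(K+1)] / [(1-ρ)(1-ρ^(K+1))]
L = 1.0215 × (1 - 7×1.136136 + 6×1.160563) / ((1 - 1.0215) × (1 - 1.160563)) = 3.0851 jobs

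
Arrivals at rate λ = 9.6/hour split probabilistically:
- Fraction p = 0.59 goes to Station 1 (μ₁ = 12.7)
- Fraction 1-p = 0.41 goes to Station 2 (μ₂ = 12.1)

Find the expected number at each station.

Effective rates: λ₁ = 9.6×0.59 = 5.664, λ₂ = 9.6×0.41 = 3.936
Station 1: ρ₁ = 5.664/12.7 = 0.44598, L₁ = ρ₁/(1-ρ₁) = 0.44598/(1-0.44598) = 0.8050
Station 2: ρ₂ = 3.936/12.1 = 0.3253, L₂ = ρ₂/(1-ρ₂) = 0.3253/(1-0.3253) = 0.4821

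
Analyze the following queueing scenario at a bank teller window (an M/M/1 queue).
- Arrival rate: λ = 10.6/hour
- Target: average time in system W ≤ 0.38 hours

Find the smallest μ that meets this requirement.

For M/M/1: W = 1/(μ-λ)
Need W ≤ 0.38, so 1/(μ-λ) ≤ 0.38
μ - λ ≥ 1/0.38 = 2.6316
μ ≥ 10.6 + 2.6316 = 13.2316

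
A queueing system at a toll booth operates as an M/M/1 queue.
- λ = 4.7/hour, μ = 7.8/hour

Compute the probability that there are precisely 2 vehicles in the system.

ρ = λ/μ = 4.7/7.8 = 0.6026
P(n) = (1-ρ)ρⁿ
P(2) = (1-0.6026) × 0.6026^2
P(2) = 0.3974 × 0.3631
P(2) = 0.1443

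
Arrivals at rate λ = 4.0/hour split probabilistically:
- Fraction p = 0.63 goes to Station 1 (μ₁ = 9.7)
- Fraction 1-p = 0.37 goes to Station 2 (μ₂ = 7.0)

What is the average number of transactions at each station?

Effective rates: λ₁ = 4.0×0.63 = 2.52, λ₂ = 4.0×0.37 = 1.48
Station 1: ρ₁ = 2.52/9.7 = 0.2598, L₁ = ρ₁/(1-ρ₁) = 0.2598/(1-0.2598) = 0.3510
Station 2: ρ₂ = 1.48/7.0 = 0.2114, L₂ = ρ₂/(1-ρ₂) = 0.2114/(1-0.2114) = 0.2681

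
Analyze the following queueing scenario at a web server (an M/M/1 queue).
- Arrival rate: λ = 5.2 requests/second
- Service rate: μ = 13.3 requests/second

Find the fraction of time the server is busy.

Server utilization: ρ = λ/μ
ρ = 5.2/13.3 = 0.3910
The server is busy 39.10% of the time.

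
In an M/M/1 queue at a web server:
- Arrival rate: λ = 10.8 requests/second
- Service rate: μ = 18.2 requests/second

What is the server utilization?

Server utilization: ρ = λ/μ
ρ = 10.8/18.2 = 0.5934
The server is busy 59.34% of the time.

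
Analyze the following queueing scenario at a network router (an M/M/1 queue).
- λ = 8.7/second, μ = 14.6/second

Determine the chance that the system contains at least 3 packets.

ρ = λ/μ = 8.7/14.6 = 0.5959
P(N ≥ n) = ρⁿ
P(N ≥ 3) = 0.5959^3
P(N ≥ 3) = 0.2116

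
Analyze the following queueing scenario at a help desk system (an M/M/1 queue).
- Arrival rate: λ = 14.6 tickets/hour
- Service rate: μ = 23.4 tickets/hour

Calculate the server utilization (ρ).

Server utilization: ρ = λ/μ
ρ = 14.6/23.4 = 0.6239
The server is busy 62.39% of the time.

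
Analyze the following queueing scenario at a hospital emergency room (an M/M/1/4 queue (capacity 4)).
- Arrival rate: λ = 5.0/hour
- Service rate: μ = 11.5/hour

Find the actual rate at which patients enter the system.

ρ = λ/μ = 5.0/11.5 = 0.43478
P₀ = (1-ρ)/(1-ρ^(K+1)) = (1-0.43478)/(1-0.43478^5) = 0.5652/0.9845 = 0.5741
P_K = P₀×ρ^K = 0.57414 × 0.43478^4 = 0.57414 × 0.035734 = 0.02052
λ_eff = λ(1-P_K) = 5.0 × (1 - 0.02052) = 5.0 × 0.97948 = 4.8974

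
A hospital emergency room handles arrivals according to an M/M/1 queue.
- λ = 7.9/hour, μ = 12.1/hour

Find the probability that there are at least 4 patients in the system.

ρ = λ/μ = 7.9/12.1 = 0.6529
P(N ≥ n) = ρⁿ
P(N ≥ 4) = 0.6529^4
P(N ≥ 4) = 0.1817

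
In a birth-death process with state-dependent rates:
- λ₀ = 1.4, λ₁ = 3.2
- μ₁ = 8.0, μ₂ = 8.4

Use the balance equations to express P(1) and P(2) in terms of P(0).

Balance equations:
State 0: λ₀P₀ = μ₁P₁ → P₁ = (λ₀/μ₁)P₀ = (1.4/8.0)P₀ = 0.1750P₀
State 1: P₂ = (λ₀λ₁)/(μ₁μ₂)P₀ = (1.4×3.2)/(8.0×8.4)P₀ = 0.06667P₀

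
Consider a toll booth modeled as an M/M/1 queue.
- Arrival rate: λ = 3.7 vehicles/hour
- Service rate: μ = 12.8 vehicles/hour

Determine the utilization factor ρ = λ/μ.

Server utilization: ρ = λ/μ
ρ = 3.7/12.8 = 0.2891
The server is busy 28.91% of the time.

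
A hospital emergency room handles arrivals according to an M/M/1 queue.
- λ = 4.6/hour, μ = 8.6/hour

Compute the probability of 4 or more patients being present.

ρ = λ/μ = 4.6/8.6 = 0.53488
P(N ≥ n) = ρⁿ
P(N ≥ 4) = 0.53488^4
P(N ≥ 4) = 0.08185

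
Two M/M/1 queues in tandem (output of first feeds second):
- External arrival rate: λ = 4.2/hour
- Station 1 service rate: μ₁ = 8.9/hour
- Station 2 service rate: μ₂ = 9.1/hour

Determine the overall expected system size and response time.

By Jackson's theorem, each station behaves as independent M/M/1.
Station 1: ρ₁ = 4.2/8.9 = 0.4719, L₁ = ρ₁/(1-ρ₁) = λ/(μ₁-λ) = 4.2/4.70 = 0.89362
Station 2: ρ₂ = 4.2/9.1 = 0.4615, L₂ = ρ₂/(1-ρ₂) = λ/(μ₂-λ) = 4.2/4.90 = 0.85714
Total: L = L₁ + L₂ = 0.89362 + 0.85714 = 1.75076
W = L/λ = 1.75076/4.2 = 0.4168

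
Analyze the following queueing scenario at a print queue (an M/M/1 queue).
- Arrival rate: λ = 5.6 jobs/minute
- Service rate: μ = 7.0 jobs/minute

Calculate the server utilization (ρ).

Server utilization: ρ = λ/μ
ρ = 5.6/7.0 = 0.8000
The server is busy 80.00% of the time.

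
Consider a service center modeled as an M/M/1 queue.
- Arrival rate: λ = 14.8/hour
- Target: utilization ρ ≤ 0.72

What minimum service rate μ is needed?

ρ = λ/μ, so μ = λ/ρ
μ ≥ 14.8/0.72 = 20.5556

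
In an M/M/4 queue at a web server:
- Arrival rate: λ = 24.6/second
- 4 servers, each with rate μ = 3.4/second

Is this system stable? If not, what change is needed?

Stability requires ρ = λ/(cμ) < 1
ρ = 24.6/(4 × 3.4) = 24.6/13.60 = 1.8088
Since 1.8088 ≥ 1, the system is UNSTABLE.
Need c > λ/μ = 24.6/3.4 = 7.24.
Minimum servers needed: c = 8.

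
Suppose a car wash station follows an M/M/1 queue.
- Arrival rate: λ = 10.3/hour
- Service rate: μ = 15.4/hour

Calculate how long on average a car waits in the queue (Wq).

First, compute utilization: ρ = λ/μ = 10.3/15.4 = 0.6688
For M/M/1: Wq = λ/(μ(μ-λ))
Wq = 10.3/(15.4 × (15.4-10.3))
Wq = 10.3/(15.4 × 5.10)
Wq = 0.1311 hours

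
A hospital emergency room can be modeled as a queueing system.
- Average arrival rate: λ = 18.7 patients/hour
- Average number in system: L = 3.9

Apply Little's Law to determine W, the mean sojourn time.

Little's Law: L = λW, so W = L/λ
W = 3.9/18.7 = 0.2086 hours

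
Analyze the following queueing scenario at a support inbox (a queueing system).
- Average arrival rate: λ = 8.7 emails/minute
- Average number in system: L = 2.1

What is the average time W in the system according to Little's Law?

Little's Law: L = λW, so W = L/λ
W = 2.1/8.7 = 0.2414 minutes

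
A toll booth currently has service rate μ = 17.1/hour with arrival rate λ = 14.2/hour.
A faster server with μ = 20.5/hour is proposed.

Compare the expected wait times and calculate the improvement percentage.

System 1: ρ₁ = 14.2/17.1 = 0.8304, W₁ = 1/(17.1-14.2) = 0.3448
System 2: ρ₂ = 14.2/20.5 = 0.6927, W₂ = 1/(20.5-14.2) = 0.1587
Improvement: (W₁-W₂)/W₁ = (0.3448-0.1587)/0.3448 = 53.97%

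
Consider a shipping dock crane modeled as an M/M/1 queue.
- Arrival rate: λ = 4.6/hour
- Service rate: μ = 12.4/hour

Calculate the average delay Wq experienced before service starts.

First, compute utilization: ρ = λ/μ = 4.6/12.4 = 0.3710
For M/M/1: Wq = λ/(μ(μ-λ))
Wq = 4.6/(12.4 × (12.4-4.6))
Wq = 4.6/(12.4 × 7.80)
Wq = 0.04756 hours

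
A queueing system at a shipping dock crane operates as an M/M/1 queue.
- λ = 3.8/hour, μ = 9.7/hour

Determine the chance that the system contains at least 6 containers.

ρ = λ/μ = 3.8/9.7 = 0.39175
P(N ≥ n) = ρⁿ
P(N ≥ 6) = 0.39175^6
P(N ≥ 6) = 0.003615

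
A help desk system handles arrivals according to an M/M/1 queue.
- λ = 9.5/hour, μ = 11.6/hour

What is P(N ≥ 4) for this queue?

ρ = λ/μ = 9.5/11.6 = 0.818966
P(N ≥ n) = ρⁿ
P(N ≥ 4) = 0.818966^4
P(N ≥ 4) = 0.4498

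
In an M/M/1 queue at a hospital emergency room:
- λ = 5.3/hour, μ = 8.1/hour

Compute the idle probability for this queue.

ρ = λ/μ = 5.3/8.1 = 0.6543
P(0) = 1 - ρ = 1 - 0.6543 = 0.3457
The server is idle 34.57% of the time.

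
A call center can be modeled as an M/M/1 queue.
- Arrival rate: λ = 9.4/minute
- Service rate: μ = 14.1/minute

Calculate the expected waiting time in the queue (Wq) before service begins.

First, compute utilization: ρ = λ/μ = 9.4/14.1 = 0.6667
For M/M/1: Wq = λ/(μ(μ-λ))
Wq = 9.4/(14.1 × (14.1-9.4))
Wq = 9.4/(14.1 × 4.70)
Wq = 0.1418 minutes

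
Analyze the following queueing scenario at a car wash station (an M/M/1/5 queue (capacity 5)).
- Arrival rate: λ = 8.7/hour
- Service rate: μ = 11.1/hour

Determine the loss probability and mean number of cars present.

ρ = λ/μ = 8.7/11.1 = 0.7838
P₀ = (1-ρ)/(1-ρ^(K+1)) = (1-0.7838)/(1-0.7838^6) = 0.2162/0.7681 = 0.2815
P_K = P₀×ρ^K = 0.28146 × 0.7838^5 = 0.28146 × 0.29582 = 0.08326
Blocking probability P_5 = 0.08326 (8.33%)
L = ρ[1 - (K+1)ρ^K + Kρ^(K+1)] / [(1-ρ)(1-ρ^(K+1))]
L = 0.7838 × (1 - 6×0.295819 + 5×0.231863) / ((1 - 0.7838) × (1 - 0.231863)) = 1.8142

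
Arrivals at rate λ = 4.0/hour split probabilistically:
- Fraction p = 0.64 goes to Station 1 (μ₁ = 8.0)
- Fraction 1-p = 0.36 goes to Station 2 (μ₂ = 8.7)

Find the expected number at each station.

Effective rates: λ₁ = 4.0×0.64 = 2.56, λ₂ = 4.0×0.36 = 1.44
Station 1: ρ₁ = 2.56/8.0 = 0.3200, L₁ = ρ₁/(1-ρ₁) = 0.3200/(1-0.3200) = 0.4706
Station 2: ρ₂ = 1.44/8.7 = 0.1655, L₂ = ρ₂/(1-ρ₂) = 0.1655/(1-0.1655) = 0.1983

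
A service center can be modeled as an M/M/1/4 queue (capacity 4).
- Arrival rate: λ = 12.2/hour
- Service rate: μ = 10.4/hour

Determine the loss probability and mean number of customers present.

ρ = λ/μ = 12.2/10.4 = 1.1731
P₀ = (1-ρ)/(1-ρ^(K+1)) = (1-1.1731)/(1-1.1731^5) = -0.1731/-1.2216 = 0.1417
P_K = P₀×ρ^K = 0.14169 × 1.1731^4 = 0.14169 × 1.8938 = 0.2683
Blocking probability P_4 = 0.2683 (26.83%)
L = ρ[1 - (K+1)ρ^K + Kρ^(K+1)] / [(1-ρ)(1-ρ^(K+1))]
L = 1.1731 × (1 - 5×1.89383 + 4×2.22165) / ((1 - 1.1731) × (1 - 2.22165)) = 2.3158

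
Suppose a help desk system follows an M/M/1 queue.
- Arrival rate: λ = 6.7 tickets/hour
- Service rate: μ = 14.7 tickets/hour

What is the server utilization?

Server utilization: ρ = λ/μ
ρ = 6.7/14.7 = 0.4558
The server is busy 45.58% of the time.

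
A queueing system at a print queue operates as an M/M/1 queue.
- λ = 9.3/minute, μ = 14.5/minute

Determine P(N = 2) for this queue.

ρ = λ/μ = 9.3/14.5 = 0.6414
P(n) = (1-ρ)ρⁿ
P(2) = (1-0.6414) × 0.6414^2
P(2) = 0.3586 × 0.4114
P(2) = 0.1475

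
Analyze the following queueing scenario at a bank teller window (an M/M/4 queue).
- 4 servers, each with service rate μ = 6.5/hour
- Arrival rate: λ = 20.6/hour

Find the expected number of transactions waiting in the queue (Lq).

Traffic intensity: ρ = λ/(cμ) = 20.6/(4×6.5) = 0.7923
Since ρ = 0.7923 < 1, system is stable.
Offered load a = λ/μ = cρ = 20.6/6.5 = 3.1692
P₀ = [ Σₙ₌₀^3 aⁿ/n! + a^4/(4!(1-ρ)) ]⁻¹
Σ = a^0/0! + a^1/1! + a^2/2! + a^3/3! = 1.0000 + 3.1692 + 5.0220 + 5.3053 = 14.4965
a^4/(4!(1-ρ)) = 100.8824/(24 × 0.207692) = 20.2388
P₀ = 1/(14.4965 + 20.2388) = 0.02879
Lq = P₀·a^4·ρ / (4!(1-ρ)²) = 0.028789 × 100.8824 × 0.79231 / (24 × 0.043136) = 2.2227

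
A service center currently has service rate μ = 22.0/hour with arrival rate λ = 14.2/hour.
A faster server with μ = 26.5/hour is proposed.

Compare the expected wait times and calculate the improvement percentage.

System 1: ρ₁ = 14.2/22.0 = 0.6455, W₁ = 1/(22.0-14.2) = 0.12821
System 2: ρ₂ = 14.2/26.5 = 0.5358, W₂ = 1/(26.5-14.2) = 0.081301
Improvement: (W₁-W₂)/W₁ = (0.12821-0.081301)/0.12821 = 36.59%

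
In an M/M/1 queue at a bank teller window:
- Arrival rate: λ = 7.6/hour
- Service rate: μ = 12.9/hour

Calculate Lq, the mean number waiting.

ρ = λ/μ = 7.6/12.9 = 0.5891
For M/M/1: Lq = λ²/(μ(μ-λ))
Lq = 57.76/(12.9 × 5.30)
Lq = 0.8448 transactions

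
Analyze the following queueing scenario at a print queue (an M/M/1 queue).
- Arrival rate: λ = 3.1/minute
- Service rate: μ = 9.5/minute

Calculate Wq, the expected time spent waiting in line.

First, compute utilization: ρ = λ/μ = 3.1/9.5 = 0.3263
For M/M/1: Wq = λ/(μ(μ-λ))
Wq = 3.1/(9.5 × (9.5-3.1))
Wq = 3.1/(9.5 × 6.40)
Wq = 0.05099 minutes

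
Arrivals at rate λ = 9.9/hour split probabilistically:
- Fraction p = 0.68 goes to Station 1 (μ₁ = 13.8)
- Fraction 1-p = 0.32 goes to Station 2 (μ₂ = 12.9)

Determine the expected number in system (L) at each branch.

Effective rates: λ₁ = 9.9×0.68 = 6.732, λ₂ = 9.9×0.32 = 3.168
Station 1: ρ₁ = 6.732/13.8 = 0.48783, L₁ = ρ₁/(1-ρ₁) = 0.48783/(1-0.48783) = 0.9525
Station 2: ρ₂ = 3.168/12.9 = 0.24558, L₂ = ρ₂/(1-ρ₂) = 0.24558/(1-0.24558) = 0.3255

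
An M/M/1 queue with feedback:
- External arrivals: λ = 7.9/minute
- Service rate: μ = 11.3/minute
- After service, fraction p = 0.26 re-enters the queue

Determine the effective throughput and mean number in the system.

Effective arrival rate: λ_eff = λ/(1-p) = 7.9/(1-0.26) = 7.9/0.74 = 10.675676
ρ = λ_eff/μ = 10.675676/11.3 = 0.9447501
L = ρ/(1-ρ) = 0.9447501/(1-0.9447501) = 17.0996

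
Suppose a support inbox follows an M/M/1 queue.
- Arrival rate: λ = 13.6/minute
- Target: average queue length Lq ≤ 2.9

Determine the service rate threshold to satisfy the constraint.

For M/M/1: Lq = λ²/(μ(μ-λ))
Need Lq ≤ 2.9, i.e. μ(μ-λ) ≥ λ²/2.9
μ² - 13.6μ - 184.96/2.9 ≥ 0  →  μ² - 13.6μ - 63.7793 ≥ 0
Quadratic formula (positive root): μ = [λ + √(λ² + 4×63.7793)]/2
Discriminant: 184.96 + 4×63.7793 = 440.0772, √440.0772 = 20.9780
μ ≥ (13.6 + 20.9780)/2 = 17.2890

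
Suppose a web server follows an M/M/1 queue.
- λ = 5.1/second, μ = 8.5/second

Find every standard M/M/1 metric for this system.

Step 1: ρ = λ/μ = 5.1/8.5 = 0.6000
Step 2: L = λ/(μ-λ) = 5.1/3.40 = 1.5000
Step 3: Lq = λ²/(μ(μ-λ)) = 26.01/(8.5×3.40) = 0.9000
Step 4: W = 1/(μ-λ) = 1/3.40 = 0.29412
Step 5: Wq = λ/(μ(μ-λ)) = 5.1/(8.5×3.40) = 0.1765
Step 6: P(0) = 1-ρ = 0.4000
Verify: L = λW = 5.1×0.29412 = 1.5000 ✔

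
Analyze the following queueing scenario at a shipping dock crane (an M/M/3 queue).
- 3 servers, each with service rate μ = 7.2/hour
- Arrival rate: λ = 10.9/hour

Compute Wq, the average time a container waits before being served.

Traffic intensity: ρ = λ/(cμ) = 10.9/(3×7.2) = 0.5046
Since ρ = 0.5046 < 1, system is stable.
Offered load a = λ/μ = cρ = 10.9/7.2 = 1.5139
P₀ = [ Σₙ₌₀^2 aⁿ/n! + a^3/(3!(1-ρ)) ]⁻¹
Σ = a^0/0! + a^1/1! + a^2/2! = 1.0000 + 1.5139 + 1.1459 = 3.6598
a^3/(3!(1-ρ)) = 3.4696/(6 × 0.4954) = 1.1673
P₀ = 1/(3.6598 + 1.1673) = 0.2072
Lq = P₀·a^3·ρ / (3!(1-ρ)²) = 0.20716 × 3.4696 × 0.50463 / (6 × 0.24539) = 0.2463
Wq = Lq/λ = 0.2463/10.9 = 0.02260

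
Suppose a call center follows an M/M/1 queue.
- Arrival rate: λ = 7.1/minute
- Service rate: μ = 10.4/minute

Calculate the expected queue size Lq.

ρ = λ/μ = 7.1/10.4 = 0.6827
For M/M/1: Lq = λ²/(μ(μ-λ))
Lq = 50.41/(10.4 × 3.30)
Lq = 1.4688 calls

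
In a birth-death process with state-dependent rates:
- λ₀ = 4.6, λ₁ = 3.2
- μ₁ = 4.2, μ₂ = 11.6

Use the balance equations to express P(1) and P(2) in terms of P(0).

Balance equations:
State 0: λ₀P₀ = μ₁P₁ → P₁ = (λ₀/μ₁)P₀ = (4.6/4.2)P₀ = 1.0952P₀
State 1: P₂ = (λ₀λ₁)/(μ₁μ₂)P₀ = (4.6×3.2)/(4.2×11.6)P₀ = 0.3021P₀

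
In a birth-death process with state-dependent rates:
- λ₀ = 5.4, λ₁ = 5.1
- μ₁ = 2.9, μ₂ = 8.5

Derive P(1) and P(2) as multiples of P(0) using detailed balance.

Balance equations:
State 0: λ₀P₀ = μ₁P₁ → P₁ = (λ₀/μ₁)P₀ = (5.4/2.9)P₀ = 1.8621P₀
State 1: P₂ = (λ₀λ₁)/(μ₁μ₂)P₀ = (5.4×5.1)/(2.9×8.5)P₀ = 1.1172P₀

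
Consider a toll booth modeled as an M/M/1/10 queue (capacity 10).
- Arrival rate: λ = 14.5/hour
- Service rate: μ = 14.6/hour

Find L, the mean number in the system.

ρ = λ/μ = 14.5/14.6 = 0.99315
P₀ = (1-ρ)/(1-ρ^(K+1)) = (1-0.99315)/(1-0.99315^11) = 0.006850/0.07282 = 0.09407
P_K = P₀×ρ^K = 0.09407 × 0.99315^10 = 0.09407 × 0.9336 = 0.08782
L = ρ[1 - (K+1)ρ^K + Kρ^(K+1)] / [(1-ρ)(1-ρ^(K+1))]
L = 0.99315 × (1 - 11×0.933573401 + 10×0.927178423) / ((1 - 0.99315) × (1 - 0.927178423)) = 4.9313 vehicles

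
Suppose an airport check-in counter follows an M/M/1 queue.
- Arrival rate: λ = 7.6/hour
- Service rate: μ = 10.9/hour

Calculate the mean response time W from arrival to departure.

First, compute utilization: ρ = λ/μ = 7.6/10.9 = 0.6972
For M/M/1: W = 1/(μ-λ)
W = 1/(10.9-7.6) = 1/3.30
W = 0.3030 hours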